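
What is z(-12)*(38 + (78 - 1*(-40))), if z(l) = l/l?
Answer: 156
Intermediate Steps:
z(l) = 1
z(-12)*(38 + (78 - 1*(-40))) = 1*(38 + (78 - 1*(-40))) = 1*(38 + (78 + 40)) = 1*(38 + 118) = 1*156 = 156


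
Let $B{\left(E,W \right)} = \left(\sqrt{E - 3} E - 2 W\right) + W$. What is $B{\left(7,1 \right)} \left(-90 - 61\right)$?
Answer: $-1963$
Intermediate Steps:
$B{\left(E,W \right)} = - W + E \sqrt{-3 + E}$ ($B{\left(E,W \right)} = \left(\sqrt{-3 + E} E - 2 W\right) + W = \left(E \sqrt{-3 + E} - 2 W\right) + W = \left(- 2 W + E \sqrt{-3 + E}\right) + W = - W + E \sqrt{-3 + E}$)
$B{\left(7,1 \right)} \left(-90 - 61\right) = \left(\left(-1\right) 1 + 7 \sqrt{-3 + 7}\right) \left(-90 - 61\right) = \left(-1 + 7 \sqrt{4}\right) \left(-151\right) = \left(-1 + 7 \cdot 2\right) \left(-151\right) = \left(-1 + 14\right) \left(-151\right) = 13 \left(-151\right) = -1963$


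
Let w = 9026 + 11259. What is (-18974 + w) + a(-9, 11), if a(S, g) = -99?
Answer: 1212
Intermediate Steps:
w = 20285
(-18974 + w) + a(-9, 11) = (-18974 + 20285) - 99 = 1311 - 99 = 1212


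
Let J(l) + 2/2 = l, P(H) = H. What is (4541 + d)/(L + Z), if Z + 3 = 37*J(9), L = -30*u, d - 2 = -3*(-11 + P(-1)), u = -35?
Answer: 4579/1343 ≈ 3.4095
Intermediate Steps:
J(l) = -1 + l
d = 38 (d = 2 - 3*(-11 - 1) = 2 - 3*(-12) = 2 + 36 = 38)
L = 1050 (L = -30*(-35) = 1050)
Z = 293 (Z = -3 + 37*(-1 + 9) = -3 + 37*8 = -3 + 296 = 293)
(4541 + d)/(L + Z) = (4541 + 38)/(1050 + 293) = 4579/1343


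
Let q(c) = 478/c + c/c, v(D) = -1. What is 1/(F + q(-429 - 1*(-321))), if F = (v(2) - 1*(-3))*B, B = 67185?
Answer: 54/7255795 ≈ 7.4423e-6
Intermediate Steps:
F = 134370 (F = (-1 - 1*(-3))*67185 = (-1 + 3)*67185 = 2*67185 = 134370)
q(c) = 1 + 478/c (q(c) = 478/c + 1 = 1 + 478/c)
1/(F + q(-429 - 1*(-321))) = 1/(134370 + (478 + (-429 - 1*(-321)))/(-429 - 1*(-321))) = 1/(134370 + (478 + (-429 + 321))/(-429 + 321)) = 1/(134370 + (478 - 108)/(-108)) = 1/(134370 - 1/108*370) = 1/(134370 - 185/54) = 1/(7255795/54) = 54/7255795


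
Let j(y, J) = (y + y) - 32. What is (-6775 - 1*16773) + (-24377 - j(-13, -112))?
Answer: -47867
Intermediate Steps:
j(y, J) = -32 + 2*y (j(y, J) = 2*y - 32 = -32 + 2*y)
(-6775 - 1*16773) + (-24377 - j(-13, -112)) = (-6775 - 1*16773) + (-24377 - (-32 + 2*(-13))) = (-6775 - 16773) + (-24377 - (-32 - 26)) = -23548 + (-24377 - 1*(-58)) = -23548 + (-24377 + 58) = -23548 - 24319 = -47867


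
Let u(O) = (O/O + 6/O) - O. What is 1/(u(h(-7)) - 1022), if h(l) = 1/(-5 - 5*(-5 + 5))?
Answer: -5/5254 ≈ -0.00095166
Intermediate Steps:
h(l) = -1/5 (h(l) = 1/(-5 - 5*0) = 1/(-5 + 0) = 1/(-5) = -1/5)
u(O) = 1 - O + 6/O (u(O) = (1 + 6/O) - O = 1 - O + 6/O)
1/(u(h(-7)) - 1022) = 1/((1 - 1*(-1/5) + 6/(-1/5)) - 1022) = 1/((1 + 1/5 + 6*(-5)) - 1022) = 1/((1 + 1/5 - 30) - 1022) = 1/(-144/5 - 1022) = 1/(-5254/5) = -5/5254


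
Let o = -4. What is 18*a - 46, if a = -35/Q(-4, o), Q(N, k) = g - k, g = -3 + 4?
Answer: -172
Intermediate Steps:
g = 1
Q(N, k) = 1 - k
a = -7 (a = -35/(1 - 1*(-4)) = -35/(1 + 4) = -35/5 = -35*⅕ = -7)
18*a - 46 = 18*(-7) - 46 = -126 - 46 = -172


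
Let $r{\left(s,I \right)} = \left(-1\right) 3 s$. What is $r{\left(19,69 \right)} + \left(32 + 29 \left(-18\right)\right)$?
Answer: $-547$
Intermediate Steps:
$r{\left(s,I \right)} = - 3 s$
$r{\left(19,69 \right)} + \left(32 + 29 \left(-18\right)\right) = \left(-3\right) 19 + \left(32 + 29 \left(-18\right)\right) = -57 + \left(32 - 522\right) = -57 - 490 = -547$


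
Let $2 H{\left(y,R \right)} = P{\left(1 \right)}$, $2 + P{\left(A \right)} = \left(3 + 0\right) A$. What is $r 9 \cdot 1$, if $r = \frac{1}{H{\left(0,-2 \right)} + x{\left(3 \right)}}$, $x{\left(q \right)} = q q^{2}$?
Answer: $\frac{18}{55} \approx 0.32727$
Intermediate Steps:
$x{\left(q \right)} = q^{3}$
$P{\left(A \right)} = -2 + 3 A$ ($P{\left(A \right)} = -2 + \left(3 + 0\right) A = -2 + 3 A$)
$H{\left(y,R \right)} = \frac{1}{2}$ ($H{\left(y,R \right)} = \frac{-2 + 3 \cdot 1}{2} = \frac{-2 + 3}{2} = \frac{1}{2} \cdot 1 = \frac{1}{2}$)
$r = \frac{2}{55}$ ($r = \frac{1}{\frac{1}{2} + 3^{3}} = \frac{1}{\frac{1}{2} + 27} = \frac{1}{\frac{55}{2}} = \frac{2}{55} \approx 0.036364$)
$r 9 \cdot 1 = \frac{2}{55} \cdot 9 \cdot 1 = \frac{18}{55} \cdot 1 = \frac{18}{55}$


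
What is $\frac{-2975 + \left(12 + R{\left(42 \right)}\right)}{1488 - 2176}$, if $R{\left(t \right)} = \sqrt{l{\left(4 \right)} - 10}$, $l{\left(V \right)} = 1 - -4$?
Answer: $\frac{2963}{688} - \frac{i \sqrt{5}}{688} \approx 4.3067 - 0.0032501 i$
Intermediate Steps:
$l{\left(V \right)} = 5$ ($l{\left(V \right)} = 1 + 4 = 5$)
$R{\left(t \right)} = i \sqrt{5}$ ($R{\left(t \right)} = \sqrt{5 - 10} = \sqrt{-5} = i \sqrt{5}$)
$\frac{-2975 + \left(12 + R{\left(42 \right)}\right)}{1488 - 2176} = \frac{-2975 + \left(12 + i \sqrt{5}\right)}{1488 - 2176} = \frac{-2963 + i \sqrt{5}}{-688} = \left(-2963 + i \sqrt{5}\right) \left(- \frac{1}{688}\right) = \frac{2963}{688} - \frac{i \sqrt{5}}{688}$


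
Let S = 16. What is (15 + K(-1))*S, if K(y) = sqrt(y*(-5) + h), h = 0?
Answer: 240 + 16*sqrt(5) ≈ 275.78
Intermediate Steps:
K(y) = sqrt(5)*sqrt(-y) (K(y) = sqrt(y*(-5) + 0) = sqrt(-5*y + 0) = sqrt(-5*y) = sqrt(5)*sqrt(-y))
(15 + K(-1))*S = (15 + sqrt(5)*sqrt(-1*(-1)))*16 = (15 + sqrt(5)*sqrt(1))*16 = (15 + sqrt(5)*1)*16 = (15 + sqrt(5))*16 = 240 + 16*sqrt(5)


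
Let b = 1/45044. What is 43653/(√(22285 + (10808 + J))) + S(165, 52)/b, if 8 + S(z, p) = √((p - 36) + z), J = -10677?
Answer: -360352 + 45044*√181 + 14551*√1401/1868 ≈ 2.4594e+5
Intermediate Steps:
S(z, p) = -8 + √(-36 + p + z) (S(z, p) = -8 + √((p - 36) + z) = -8 + √((-36 + p) + z) = -8 + √(-36 + p + z))
b = 1/45044 ≈ 2.2201e-5
43653/(√(22285 + (10808 + J))) + S(165, 52)/b = 43653/(√(22285 + (10808 - 10677))) + (-8 + √(-36 + 52 + 165))/(1/45044) = 43653/(√(22285 + 131)) + (-8 + √181)*45044 = 43653/(√22416) + (-360352 + 45044*√181) = 43653/((4*√1401)) + (-360352 + 45044*√181) = 43653*(√1401/5604) + (-360352 + 45044*√181) = 14551*√1401/1868 + (-360352 + 45044*√181) = -360352 + 45044*√181 + 14551*√1401/1868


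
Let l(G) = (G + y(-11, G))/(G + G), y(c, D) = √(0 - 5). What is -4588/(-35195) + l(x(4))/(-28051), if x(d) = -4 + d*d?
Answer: 257360781/1974509890 - I*√5/673224 ≈ 0.13034 - 3.3214e-6*I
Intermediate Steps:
x(d) = -4 + d²
y(c, D) = I*√5 (y(c, D) = √(-5) = I*√5)
l(G) = (G + I*√5)/(2*G) (l(G) = (G + I*√5)/(G + G) = (G + I*√5)/((2*G)) = (G + I*√5)*(1/(2*G)) = (G + I*√5)/(2*G))
-4588/(-35195) + l(x(4))/(-28051) = -4588/(-35195) + (((-4 + 4²) + I*√5)/(2*(-4 + 4²)))/(-28051) = -4588*(-1/35195) + (((-4 + 16) + I*√5)/(2*(-4 + 16)))*(-1/28051) = 4588/35195 + ((½)*(12 + I*√5)/12)*(-1/28051) = 4588/35195 + ((½)*(1/12)*(12 + I*√5))*(-1/28051) = 4588/35195 + (½ + I*√5/24)*(-1/28051) = 4588/35195 + (-1/56102 - I*√5/673224) = 257360781/1974509890 - I*√5/673224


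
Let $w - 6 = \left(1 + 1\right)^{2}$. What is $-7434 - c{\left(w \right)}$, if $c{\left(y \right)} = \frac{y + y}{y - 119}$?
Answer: $- \frac{810286}{109} \approx -7433.8$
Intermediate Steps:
$w = 10$ ($w = 6 + \left(1 + 1\right)^{2} = 6 + 2^{2} = 6 + 4 = 10$)
$c{\left(y \right)} = \frac{2 y}{-119 + y}$
$-7434 - c{\left(w \right)} = -7434 - 2 \cdot 10 \frac{1}{-119 + 10} = -7434 - 2 \cdot 10 \frac{1}{-109} = -7434 - 2 \cdot 10 \left(- \frac{1}{109}\right) = -7434 - - \frac{20}{109} = -7434 + \frac{20}{109} = - \frac{810286}{109}$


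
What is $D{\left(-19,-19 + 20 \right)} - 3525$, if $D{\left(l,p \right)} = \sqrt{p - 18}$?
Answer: $-3525 + i \sqrt{17} \approx -3525.0 + 4.1231 i$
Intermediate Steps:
$D{\left(l,p \right)} = \sqrt{-18 + p}$
$D{\left(-19,-19 + 20 \right)} - 3525 = \sqrt{-18 + \left(-19 + 20\right)} - 3525 = \sqrt{-18 + 1} - 3525 = \sqrt{-17} - 3525 = i \sqrt{17} - 3525 = -3525 + i \sqrt{17}$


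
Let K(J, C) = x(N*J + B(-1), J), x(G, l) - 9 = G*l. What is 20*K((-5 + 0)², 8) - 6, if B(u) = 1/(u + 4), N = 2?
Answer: 76022/3 ≈ 25341.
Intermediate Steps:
B(u) = 1/(4 + u)
x(G, l) = 9 + G*l
K(J, C) = 9 + J*(⅓ + 2*J) (K(J, C) = 9 + (2*J + 1/(4 - 1))*J = 9 + (2*J + 1/3)*J = 9 + (2*J + ⅓)*J = 9 + (⅓ + 2*J)*J = 9 + J*(⅓ + 2*J))
20*K((-5 + 0)², 8) - 6 = 20*(9 + (-5 + 0)²*(1 + 6*(-5 + 0)²)/3) - 6 = 20*(9 + (⅓)*(-5)²*(1 + 6*(-5)²)) - 6 = 20*(9 + (⅓)*25*(1 + 6*25)) - 6 = 20*(9 + (⅓)*25*(1 + 150)) - 6 = 20*(9 + (⅓)*25*151) - 6 = 20*(9 + 3775/3) - 6 = 20*(3802/3) - 6 = 76040/3 - 6 = 76022/3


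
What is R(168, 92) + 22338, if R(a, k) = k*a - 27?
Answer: 37767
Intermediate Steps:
R(a, k) = -27 + a*k (R(a, k) = a*k - 27 = -27 + a*k)
R(168, 92) + 22338 = (-27 + 168*92) + 22338 = (-27 + 15456) + 22338 = 15429 + 22338 = 37767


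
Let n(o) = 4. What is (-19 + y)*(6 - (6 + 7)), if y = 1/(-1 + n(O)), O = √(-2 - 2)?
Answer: 392/3 ≈ 130.67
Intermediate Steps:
O = 2*I (O = √(-4) = 2*I ≈ 2.0*I)
y = ⅓ (y = 1/(-1 + 4) = 1/3 = ⅓ ≈ 0.33333)
(-19 + y)*(6 - (6 + 7)) = (-19 + ⅓)*(6 - (6 + 7)) = -56*(6 - 1*13)/3 = -56*(6 - 13)/3 = -56/3*(-7) = 392/3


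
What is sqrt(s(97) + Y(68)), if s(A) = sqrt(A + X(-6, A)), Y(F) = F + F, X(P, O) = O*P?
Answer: sqrt(136 + I*sqrt(485)) ≈ 11.7 + 0.94116*I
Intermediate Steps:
Y(F) = 2*F
s(A) = sqrt(5)*sqrt(-A) (s(A) = sqrt(A + A*(-6)) = sqrt(A - 6*A) = sqrt(-5*A) = sqrt(5)*sqrt(-A))
sqrt(s(97) + Y(68)) = sqrt(sqrt(5)*sqrt(-1*97) + 2*68) = sqrt(sqrt(5)*sqrt(-97) + 136) = sqrt(sqrt(5)*(I*sqrt(97)) + 136) = sqrt(I*sqrt(485) + 136) = sqrt(136 + I*sqrt(485))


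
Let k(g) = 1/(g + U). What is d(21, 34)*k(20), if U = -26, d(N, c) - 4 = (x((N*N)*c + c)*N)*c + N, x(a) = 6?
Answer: -4309/6 ≈ -718.17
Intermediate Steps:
d(N, c) = 4 + N + 6*N*c (d(N, c) = 4 + ((6*N)*c + N) = 4 + (6*N*c + N) = 4 + (N + 6*N*c) = 4 + N + 6*N*c)
k(g) = 1/(-26 + g) (k(g) = 1/(g - 26) = 1/(-26 + g))
d(21, 34)*k(20) = (4 + 21 + 6*21*34)/(-26 + 20) = (4 + 21 + 4284)/(-6) = 4309*(-⅙) = -4309/6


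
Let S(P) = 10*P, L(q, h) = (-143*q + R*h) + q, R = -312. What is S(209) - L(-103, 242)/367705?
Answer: 768564328/367705 ≈ 2090.2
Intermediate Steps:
L(q, h) = -312*h - 142*q (L(q, h) = (-143*q - 312*h) + q = (-312*h - 143*q) + q = -312*h - 142*q)
S(209) - L(-103, 242)/367705 = 10*209 - (-312*242 - 142*(-103))/367705 = 2090 - (-75504 + 14626)/367705 = 2090 - (-60878)/367705 = 2090 - 1*(-60878/367705) = 2090 + 60878/367705 = 768564328/367705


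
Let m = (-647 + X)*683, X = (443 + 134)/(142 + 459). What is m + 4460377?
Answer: 2415498167/601 ≈ 4.0191e+6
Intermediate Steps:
X = 577/601 ≈ 0.96007
m = -265188410/601 (m = (-647 + 577/601)*683 = -388270/601*683 = -265188410/601 ≈ -4.4125e+5)
m + 4460377 = -265188410/601 + 4460377 = 2415498167/601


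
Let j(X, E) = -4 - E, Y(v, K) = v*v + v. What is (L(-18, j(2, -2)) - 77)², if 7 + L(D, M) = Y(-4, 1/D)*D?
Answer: 90000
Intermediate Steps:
Y(v, K) = v + v² (Y(v, K) = v² + v = v + v²)
L(D, M) = -7 + 12*D (L(D, M) = -7 + (-4*(1 - 4))*D = -7 + (-4*(-3))*D = -7 + 12*D)
(L(-18, j(2, -2)) - 77)² = ((-7 + 12*(-18)) - 77)² = ((-7 - 216) - 77)² = (-223 - 77)² = (-300)² = 90000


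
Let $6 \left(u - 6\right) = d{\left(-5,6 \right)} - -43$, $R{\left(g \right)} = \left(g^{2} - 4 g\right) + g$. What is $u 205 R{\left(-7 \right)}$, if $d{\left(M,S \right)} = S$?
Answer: $\frac{609875}{3} \approx 2.0329 \cdot 10^{5}$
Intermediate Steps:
$R{\left(g \right)} = g^{2} - 3 g$
$u = \frac{85}{6}$ ($u = 6 + \frac{6 - -43}{6} = 6 + \frac{6 + 43}{6} = 6 + \frac{1}{6} \cdot 49 = 6 + \frac{49}{6} = \frac{85}{6} \approx 14.167$)
$u 205 R{\left(-7 \right)} = \frac{85}{6} \cdot 205 \left(- 7 \left(-3 - 7\right)\right) = \frac{17425 \left(\left(-7\right) \left(-10\right)\right)}{6} = \frac{17425}{6} \cdot 70 = \frac{609875}{3}$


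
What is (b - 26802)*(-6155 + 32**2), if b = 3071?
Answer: 121763761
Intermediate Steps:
(b - 26802)*(-6155 + 32**2) = (3071 - 26802)*(-6155 + 32**2) = -23731*(-6155 + 1024) = -23731*(-5131) = 121763761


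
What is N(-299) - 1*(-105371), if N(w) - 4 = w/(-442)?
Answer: 3582773/34 ≈ 1.0538e+5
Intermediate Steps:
N(w) = 4 - w/442 (N(w) = 4 + w/(-442) = 4 + w*(-1/442) = 4 - w/442)
N(-299) - 1*(-105371) = (4 - 1/442*(-299)) - 1*(-105371) = (4 + 23/34) + 105371 = 159/34 + 105371 = 3582773/34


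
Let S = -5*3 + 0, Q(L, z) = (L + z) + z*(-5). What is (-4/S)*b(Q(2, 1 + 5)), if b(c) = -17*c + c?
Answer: 1408/15 ≈ 93.867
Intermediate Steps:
Q(L, z) = L - 4*z (Q(L, z) = (L + z) - 5*z = L - 4*z)
S = -15 (S = -15 + 0 = -15)
b(c) = -16*c
(-4/S)*b(Q(2, 1 + 5)) = (-4/(-15))*(-16*(2 - 4*(1 + 5))) = (-4*(-1/15))*(-16*(2 - 4*6)) = 4*(-16*(2 - 24))/15 = 4*(-16*(-22))/15 = (4/15)*352 = 1408/15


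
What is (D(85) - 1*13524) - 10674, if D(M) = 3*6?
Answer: -24180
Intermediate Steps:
D(M) = 18
(D(85) - 1*13524) - 10674 = (18 - 1*13524) - 10674 = (18 - 13524) - 10674 = -13506 - 10674 = -24180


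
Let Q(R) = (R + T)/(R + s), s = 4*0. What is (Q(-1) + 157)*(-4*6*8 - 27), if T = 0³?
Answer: -34602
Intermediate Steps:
T = 0
s = 0
Q(R) = 1 (Q(R) = (R + 0)/(R + 0) = R/R = 1)
(Q(-1) + 157)*(-4*6*8 - 27) = (1 + 157)*(-4*6*8 - 27) = 158*(-24*8 - 27) = 158*(-192 - 27) = 158*(-219) = -34602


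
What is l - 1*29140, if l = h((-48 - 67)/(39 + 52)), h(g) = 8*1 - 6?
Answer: -29138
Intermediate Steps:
h(g) = 2 (h(g) = 8 - 6 = 2)
l = 2
l - 1*29140 = 2 - 1*29140 = 2 - 29140 = -29138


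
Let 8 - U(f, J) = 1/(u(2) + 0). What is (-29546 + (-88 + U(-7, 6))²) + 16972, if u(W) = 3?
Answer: -55085/9 ≈ -6120.6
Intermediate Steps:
U(f, J) = 23/3 (U(f, J) = 8 - 1/(3 + 0) = 8 - 1/3 = 8 - 1*⅓ = 8 - ⅓ = 23/3)
(-29546 + (-88 + U(-7, 6))²) + 16972 = (-29546 + (-88 + 23/3)²) + 16972 = (-29546 + (-241/3)²) + 16972 = (-29546 + 58081/9) + 16972 = -207833/9 + 16972 = -55085/9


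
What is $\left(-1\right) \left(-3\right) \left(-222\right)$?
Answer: $-666$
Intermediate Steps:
$\left(-1\right) \left(-3\right) \left(-222\right) = 3 \left(-222\right) = -666$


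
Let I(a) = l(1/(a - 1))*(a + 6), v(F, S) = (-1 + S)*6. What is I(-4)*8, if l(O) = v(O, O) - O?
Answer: -112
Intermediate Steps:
v(F, S) = -6 + 6*S
l(O) = -6 + 5*O (l(O) = (-6 + 6*O) - O = -6 + 5*O)
I(a) = (-6 + 5/(-1 + a))*(6 + a) (I(a) = (-6 + 5/(a - 1))*(a + 6) = (-6 + 5/(-1 + a))*(6 + a))
I(-4)*8 = -(-11 + 6*(-4))*(6 - 4)/(-1 - 4)*8 = -1*(-11 - 24)*2/(-5)*8 = -1*(-⅕)*(-35)*2*8 = -14*8 = -112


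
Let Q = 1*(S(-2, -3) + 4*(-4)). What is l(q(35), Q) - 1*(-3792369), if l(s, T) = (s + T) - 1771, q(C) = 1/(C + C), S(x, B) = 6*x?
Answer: 265339901/70 ≈ 3.7906e+6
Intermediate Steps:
q(C) = 1/(2*C)
Q = -28 (Q = 1*(6*(-2) + 4*(-4)) = 1*(-12 - 16) = 1*(-28) = -28)
l(s, T) = -1771 + T + s (l(s, T) = (T + s) - 1771 = -1771 + T + s)
l(q(35), Q) - 1*(-3792369) = (-1771 - 28 + (½)/35) - 1*(-3792369) = (-1771 - 28 + (½)*(1/35)) + 3792369 = (-1771 - 28 + 1/70) + 3792369 = -125929/70 + 3792369 = 265339901/70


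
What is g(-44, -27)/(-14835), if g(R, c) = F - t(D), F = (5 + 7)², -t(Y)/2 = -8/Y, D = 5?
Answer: -704/74175 ≈ -0.0094911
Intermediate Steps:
t(Y) = 16/Y (t(Y) = -(-16)/Y = 16/Y)
F = 144 (F = 12² = 144)
g(R, c) = 704/5 (g(R, c) = 144 - 16/5 = 704/5)
g(-44, -27)/(-14835) = (704/5)/(-14835) = (704/5)*(-1/14835) = -704/74175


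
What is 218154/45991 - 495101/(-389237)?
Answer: 107683798589/17901398867 ≈ 6.0154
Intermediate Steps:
218154/45991 - 495101/(-389237) = 218154*(1/45991) - 495101*(-1/389237) = 218154/45991 + 495101/389237 = 107683798589/17901398867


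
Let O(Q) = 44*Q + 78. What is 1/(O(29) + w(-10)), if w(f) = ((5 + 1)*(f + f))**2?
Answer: 1/15754 ≈ 6.3476e-5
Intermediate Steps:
w(f) = 144*f**2 (w(f) = (6*(2*f))**2 = (12*f)**2 = 144*f**2)
O(Q) = 78 + 44*Q
1/(O(29) + w(-10)) = 1/((78 + 44*29) + 144*(-10)**2) = 1/((78 + 1276) + 144*100) = 1/(1354 + 14400) = 1/15754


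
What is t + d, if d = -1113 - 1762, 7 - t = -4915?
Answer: 2047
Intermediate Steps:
t = 4922 (t = 7 - 1*(-4915) = 7 + 4915 = 4922)
d = -2875
t + d = 4922 - 2875 = 2047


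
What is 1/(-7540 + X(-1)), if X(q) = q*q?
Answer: -1/7539 ≈ -0.00013264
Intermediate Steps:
X(q) = q²
1/(-7540 + X(-1)) = 1/(-7540 + (-1)²) = 1/(-7540 + 1) = 1/(-7539) = -1/7539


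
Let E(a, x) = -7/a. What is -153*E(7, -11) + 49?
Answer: 202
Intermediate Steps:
-153*E(7, -11) + 49 = -(-1071)/7 + 49 = -153*(-1) + 49 = 153 + 49 = 202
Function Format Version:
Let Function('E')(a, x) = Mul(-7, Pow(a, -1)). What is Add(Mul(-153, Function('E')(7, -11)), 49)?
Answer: 202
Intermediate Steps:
Add(Mul(-153, Function('E')(7, -11)), 49) = Add(Mul(-153, Mul(-7, Pow(7, -1))), 49) = Add(Mul(-153, Mul(-7, Rational(1, 7))), 49) = Add(Mul(-153, -1), 49) = Add(153, 49) = 202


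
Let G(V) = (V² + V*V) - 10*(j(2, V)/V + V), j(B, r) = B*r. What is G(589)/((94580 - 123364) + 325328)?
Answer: 171983/74136 ≈ 2.3198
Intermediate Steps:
G(V) = -20 - 10*V + 2*V² (G(V) = (V² + V*V) - 10*((2*V)/V + V) = (V² + V²) - 10*(2 + V) = 2*V² + (-20 - 10*V) = -20 - 10*V + 2*V²)
G(589)/((94580 - 123364) + 325328) = (-20 + 2*589*(-5 + 589))/((94580 - 123364) + 325328) = (-20 + 2*589*584)/(-28784 + 325328) = (-20 + 687952)/296544 = 687932*(1/296544) = 171983/74136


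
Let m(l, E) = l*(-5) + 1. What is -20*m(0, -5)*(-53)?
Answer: 1060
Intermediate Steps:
m(l, E) = 1 - 5*l (m(l, E) = -5*l + 1 = 1 - 5*l)
-20*m(0, -5)*(-53) = -20*(1 - 5*0)*(-53) = -20*(1 + 0)*(-53) = -20*1*(-53) = -20*(-53) = 1060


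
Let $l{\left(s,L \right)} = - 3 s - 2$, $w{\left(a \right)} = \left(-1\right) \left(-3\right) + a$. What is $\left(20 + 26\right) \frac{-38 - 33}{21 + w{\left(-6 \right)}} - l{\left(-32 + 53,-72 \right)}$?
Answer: $- \frac{1048}{9} \approx -116.44$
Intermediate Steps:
$w{\left(a \right)} = 3 + a$
$l{\left(s,L \right)} = -2 - 3 s$
$\left(20 + 26\right) \frac{-38 - 33}{21 + w{\left(-6 \right)}} - l{\left(-32 + 53,-72 \right)} = \left(20 + 26\right) \frac{-38 - 33}{21 + \left(3 - 6\right)} - \left(-2 - 3 \left(-32 + 53\right)\right) = 46 \left(- \frac{71}{21 - 3}\right) - \left(-2 - 63\right) = 46 \left(- \frac{71}{18}\right) - \left(-2 - 63\right) = 46 \left(\left(-71\right) \frac{1}{18}\right) - -65 = 46 \left(- \frac{71}{18}\right) + 65 = - \frac{1633}{9} + 65 = - \frac{1048}{9}$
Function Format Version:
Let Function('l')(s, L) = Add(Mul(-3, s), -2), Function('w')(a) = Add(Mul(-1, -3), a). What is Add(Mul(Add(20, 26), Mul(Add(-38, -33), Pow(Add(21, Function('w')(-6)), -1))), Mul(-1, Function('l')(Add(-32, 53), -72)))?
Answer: Rational(-1048, 9) ≈ -116.44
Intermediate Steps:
Function('w')(a) = Add(3, a)
Function('l')(s, L) = Add(-2, Mul(-3, s))
Add(Mul(Add(20, 26), Mul(Add(-38, -33), Pow(Add(21, Function('w')(-6)), -1))), Mul(-1, Function('l')(Add(-32, 53), -72))) = Add(Mul(Add(20, 26), Mul(Add(-38, -33), Pow(Add(21, Add(3, -6)), -1))), Mul(-1, Add(-2, Mul(-3, Add(-32, 53))))) = Add(Mul(46, Mul(-71, Pow(Add(21, -3), -1))), Mul(-1, Add(-2, Mul(-3, 21)))) = Add(Mul(46, Mul(-71, Pow(18, -1))), Mul(-1, Add(-2, -63))) = Add(Mul(46, Mul(-71, Rational(1, 18))), Mul(-1, -65)) = Add(Mul(46, Rational(-71, 18)), 65) = Add(Rational(-1633, 9), 65) = Rational(-1048, 9)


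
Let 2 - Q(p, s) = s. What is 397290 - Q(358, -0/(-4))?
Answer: 397288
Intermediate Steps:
Q(p, s) = 2 - s
397290 - Q(358, -0/(-4)) = 397290 - (2 - (-17)*0/(-4)) = 397290 - (2 - (-17)*0*(-¼)) = 397290 - (2 - (-17)*0) = 397290 - (2 - 1*0) = 397290 - (2 + 0) = 397290 - 1*2 = 397290 - 2 = 397288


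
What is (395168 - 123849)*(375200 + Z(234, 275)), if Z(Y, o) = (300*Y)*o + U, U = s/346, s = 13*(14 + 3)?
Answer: 1847505875556299/346 ≈ 5.3396e+12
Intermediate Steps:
s = 221 (s = 13*17 = 221)
U = 221/346 ≈ 0.63873
Z(Y, o) = 221/346 + 300*Y*o (Z(Y, o) = (300*Y)*o + 221/346 = 300*Y*o + 221/346 = 221/346 + 300*Y*o)
(395168 - 123849)*(375200 + Z(234, 275)) = (395168 - 123849)*(375200 + (221/346 + 300*234*275)) = 271319*(375200 + (221/346 + 19305000)) = 271319*(375200 + 6679530221/346) = 271319*(6809349421/346) = 1847505875556299/346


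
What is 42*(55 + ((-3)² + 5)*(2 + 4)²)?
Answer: 23478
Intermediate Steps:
42*(55 + ((-3)² + 5)*(2 + 4)²) = 42*(55 + (9 + 5)*6²) = 42*(55 + 14*36) = 42*(55 + 504) = 42*559 = 23478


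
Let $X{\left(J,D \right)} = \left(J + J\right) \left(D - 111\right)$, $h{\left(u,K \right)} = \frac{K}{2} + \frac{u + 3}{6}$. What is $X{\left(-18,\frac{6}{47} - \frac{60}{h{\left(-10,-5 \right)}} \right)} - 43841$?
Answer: $- \frac{20906801}{517} \approx -40439.0$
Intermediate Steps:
$h{\left(u,K \right)} = \frac{1}{2} + \frac{K}{2} + \frac{u}{6}$ ($h{\left(u,K \right)} = K \frac{1}{2} + \left(3 + u\right) \frac{1}{6} = \frac{K}{2} + \left(\frac{1}{2} + \frac{u}{6}\right) = \frac{1}{2} + \frac{K}{2} + \frac{u}{6}$)
$X{\left(J,D \right)} = 2 J \left(-111 + D\right)$
$X{\left(-18,\frac{6}{47} - \frac{60}{h{\left(-10,-5 \right)}} \right)} - 43841 = 2 \left(-18\right) \left(-111 - \left(- \frac{6}{47} + \frac{60}{\frac{1}{2} + \frac{1}{2} \left(-5\right) + \frac{1}{6} \left(-10\right)}\right)\right) - 43841 = 2 \left(-18\right) \left(-111 - \left(- \frac{6}{47} + \frac{60}{\frac{1}{2} - \frac{5}{2} - \frac{5}{3}}\right)\right) - 43841 = 2 \left(-18\right) \left(-111 - \left(- \frac{6}{47} + \frac{60}{- \frac{11}{3}}\right)\right) - 43841 = 2 \left(-18\right) \left(-111 + \left(\frac{6}{47} - - \frac{180}{11}\right)\right) - 43841 = 2 \left(-18\right) \left(-111 + \left(\frac{6}{47} + \frac{180}{11}\right)\right) - 43841 = 2 \left(-18\right) \left(-111 + \frac{8526}{517}\right) - 43841 = 2 \left(-18\right) \left(- \frac{48861}{517}\right) - 43841 = \frac{1758996}{517} - 43841 = - \frac{20906801}{517}$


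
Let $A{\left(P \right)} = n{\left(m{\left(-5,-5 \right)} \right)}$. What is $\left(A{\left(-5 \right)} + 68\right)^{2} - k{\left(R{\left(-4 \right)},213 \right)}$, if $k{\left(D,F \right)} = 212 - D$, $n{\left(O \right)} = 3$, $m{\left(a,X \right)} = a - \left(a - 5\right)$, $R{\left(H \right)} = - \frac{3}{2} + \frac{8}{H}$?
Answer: $\frac{9651}{2} \approx 4825.5$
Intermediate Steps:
$R{\left(H \right)} = - \frac{3}{2} + \frac{8}{H}$ ($R{\left(H \right)} = \left(-3\right) \frac{1}{2} + \frac{8}{H} = - \frac{3}{2} + \frac{8}{H}$)
$m{\left(a,X \right)} = 5$ ($m{\left(a,X \right)} = a - \left(-5 + a\right) = 5$)
$A{\left(P \right)} = 3$
$\left(A{\left(-5 \right)} + 68\right)^{2} - k{\left(R{\left(-4 \right)},213 \right)} = \left(3 + 68\right)^{2} - \left(212 - \left(- \frac{3}{2} + \frac{8}{-4}\right)\right) = 71^{2} - \left(212 - \left(- \frac{3}{2} + 8 \left(- \frac{1}{4}\right)\right)\right) = 5041 - \left(212 - \left(- \frac{3}{2} - 2\right)\right) = 5041 - \left(212 - - \frac{7}{2}\right) = 5041 - \left(212 + \frac{7}{2}\right) = 5041 - \frac{431}{2} = \frac{9651}{2}$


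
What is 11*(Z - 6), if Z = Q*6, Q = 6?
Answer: 330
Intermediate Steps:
Z = 36 (Z = 6*6 = 36)
11*(Z - 6) = 11*(36 - 6) = 11*30 = 330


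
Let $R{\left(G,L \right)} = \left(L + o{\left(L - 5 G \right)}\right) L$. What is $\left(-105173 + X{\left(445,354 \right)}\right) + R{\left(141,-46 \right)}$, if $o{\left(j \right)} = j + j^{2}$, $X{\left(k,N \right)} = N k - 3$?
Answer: $-25855030$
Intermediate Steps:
$X{\left(k,N \right)} = -3 + N k$
$R{\left(G,L \right)} = L \left(L + \left(L - 5 G\right) \left(1 + L - 5 G\right)\right)$ ($R{\left(G,L \right)} = \left(L + \left(L - 5 G\right) \left(1 - \left(- L + 5 G\right)\right)\right) L = \left(L + \left(L - 5 G\right) \left(1 + L - 5 G\right)\right) L = L \left(L + \left(L - 5 G\right) \left(1 + L - 5 G\right)\right)$)
$\left(-105173 + X{\left(445,354 \right)}\right) + R{\left(141,-46 \right)} = \left(-105173 + \left(-3 + 354 \cdot 445\right)\right) - 46 \left(-46 - \left(\left(-1\right) \left(-46\right) + 5 \cdot 141\right) \left(1 - 46 - 705\right)\right) = \left(-105173 + \left(-3 + 157530\right)\right) - 46 \left(-46 - \left(46 + 705\right) \left(1 - 46 - 705\right)\right) = \left(-105173 + 157527\right) - 46 \left(-46 - 751 \left(-750\right)\right) = 52354 - 46 \left(-46 + 563250\right) = 52354 - 25907384 = -25855030$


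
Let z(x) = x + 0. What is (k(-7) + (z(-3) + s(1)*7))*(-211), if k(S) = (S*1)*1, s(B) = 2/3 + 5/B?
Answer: -18779/3 ≈ -6259.7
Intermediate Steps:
z(x) = x
s(B) = ⅔ + 5/B (s(B) = 2*(⅓) + 5/B = ⅔ + 5/B)
k(S) = S (k(S) = S*1 = S)
(k(-7) + (z(-3) + s(1)*7))*(-211) = (-7 + (-3 + (⅔ + 5/1)*7))*(-211) = (-7 + (-3 + (⅔ + 5*1)*7))*(-211) = (-7 + (-3 + (⅔ + 5)*7))*(-211) = (-7 + (-3 + (17/3)*7))*(-211) = (-7 + (-3 + 119/3))*(-211) = (-7 + 110/3)*(-211) = (89/3)*(-211) = -18779/3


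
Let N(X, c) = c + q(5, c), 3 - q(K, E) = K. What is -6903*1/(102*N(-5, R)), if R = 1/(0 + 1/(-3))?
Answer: 2301/170 ≈ 13.535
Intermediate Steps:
q(K, E) = 3 - K
R = -3 (R = 1/(0 - ⅓) = 1/(-⅓) = -3)
N(X, c) = -2 + c (N(X, c) = c + (3 - 1*5) = c + (3 - 5) = c - 2 = -2 + c)
-6903*1/(102*N(-5, R)) = -6903*1/(102*(-2 - 3)) = -6903/(-5*6*17) = -6903/((-30*17)) = -6903/(-510) = -6903*(-1/510) = 2301/170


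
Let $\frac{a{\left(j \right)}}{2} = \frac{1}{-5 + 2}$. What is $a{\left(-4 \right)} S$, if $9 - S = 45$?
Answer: $24$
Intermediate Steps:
$S = -36$ ($S = 9 - 45 = -36$)
$a{\left(j \right)} = - \frac{2}{3}$ ($a{\left(j \right)} = \frac{2}{-5 + 2} = \frac{2}{-3} = 2 \left(- \frac{1}{3}\right) = - \frac{2}{3}$)
$a{\left(-4 \right)} S = \left(- \frac{2}{3}\right) \left(-36\right) = 24$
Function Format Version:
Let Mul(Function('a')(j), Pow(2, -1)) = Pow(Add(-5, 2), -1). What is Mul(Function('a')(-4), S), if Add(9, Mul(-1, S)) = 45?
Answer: 24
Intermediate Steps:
S = -36 (S = Add(9, Mul(-1, 45)) = Add(9, -45) = -36)
Function('a')(j) = Rational(-2, 3) (Function('a')(j) = Mul(2, Pow(Add(-5, 2), -1)) = Mul(2, Pow(-3, -1)) = Mul(2, Rational(-1, 3)) = Rational(-2, 3))
Mul(Function('a')(-4), S) = Mul(Rational(-2, 3), -36) = 24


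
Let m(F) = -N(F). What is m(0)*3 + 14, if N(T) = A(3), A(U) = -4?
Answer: 26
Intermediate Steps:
N(T) = -4
m(F) = 4 (m(F) = -1*(-4) = 4)
m(0)*3 + 14 = 4*3 + 14 = 12 + 14 = 26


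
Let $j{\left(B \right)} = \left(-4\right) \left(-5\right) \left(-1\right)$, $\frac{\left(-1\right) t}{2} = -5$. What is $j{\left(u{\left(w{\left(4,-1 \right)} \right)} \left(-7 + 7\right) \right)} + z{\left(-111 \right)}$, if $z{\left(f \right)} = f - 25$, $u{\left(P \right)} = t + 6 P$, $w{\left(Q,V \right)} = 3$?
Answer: $-156$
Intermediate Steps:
$t = 10$ ($t = \left(-2\right) \left(-5\right) = 10$)
$u{\left(P \right)} = 10 + 6 P$
$j{\left(B \right)} = -20$ ($j{\left(B \right)} = 20 \left(-1\right) = -20$)
$z{\left(f \right)} = -25 + f$
$j{\left(u{\left(w{\left(4,-1 \right)} \right)} \left(-7 + 7\right) \right)} + z{\left(-111 \right)} = -20 - 136 = -156$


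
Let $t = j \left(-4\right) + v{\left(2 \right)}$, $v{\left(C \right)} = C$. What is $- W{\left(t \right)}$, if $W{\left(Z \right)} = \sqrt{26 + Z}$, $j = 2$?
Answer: $- 2 \sqrt{5} \approx -4.4721$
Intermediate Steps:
$t = -6$ ($t = 2 \left(-4\right) + 2 = -8 + 2 = -6$)
$- W{\left(t \right)} = - \sqrt{26 - 6} = - \sqrt{20} = - 2 \sqrt{5}$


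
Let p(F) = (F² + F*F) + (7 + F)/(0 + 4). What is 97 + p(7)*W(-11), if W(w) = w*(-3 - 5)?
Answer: 9029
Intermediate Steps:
W(w) = -8*w (W(w) = w*(-8) = -8*w)
p(F) = 7/4 + 2*F² + F/4 (p(F) = (F² + F²) + (7 + F)/4 = 2*F² + (7 + F)*(¼) = 2*F² + (7/4 + F/4) = 7/4 + 2*F² + F/4)
97 + p(7)*W(-11) = 97 + (7/4 + 2*7² + (¼)*7)*(-8*(-11)) = 97 + (7/4 + 2*49 + 7/4)*88 = 97 + (7/4 + 98 + 7/4)*88 = 97 + (203/2)*88 = 97 + 8932 = 9029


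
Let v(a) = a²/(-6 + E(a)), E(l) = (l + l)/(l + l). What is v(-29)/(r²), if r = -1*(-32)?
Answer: -841/5120 ≈ -0.16426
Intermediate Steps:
E(l) = 1 (E(l) = (2*l)/((2*l)) = (2*l)*(1/(2*l)) = 1)
v(a) = -a²/5 (v(a) = a²/(-6 + 1) = a²/(-5) = -a²/5)
r = 32
v(-29)/(r²) = (-⅕*(-29)²)/(32²) = -⅕*841/1024 = -841/5*1/1024 = -841/5120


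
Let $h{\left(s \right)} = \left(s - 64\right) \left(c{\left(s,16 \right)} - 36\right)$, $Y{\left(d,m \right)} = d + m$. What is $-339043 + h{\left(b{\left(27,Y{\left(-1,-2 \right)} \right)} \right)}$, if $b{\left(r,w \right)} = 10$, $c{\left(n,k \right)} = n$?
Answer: $-337639$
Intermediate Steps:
$h{\left(s \right)} = \left(-64 + s\right) \left(-36 + s\right)$ ($h{\left(s \right)} = \left(s - 64\right) \left(s - 36\right) = \left(-64 + s\right) \left(-36 + s\right)$)
$-339043 + h{\left(b{\left(27,Y{\left(-1,-2 \right)} \right)} \right)} = -339043 + \left(2304 + 10^{2} - 1000\right) = -339043 + \left(2304 + 100 - 1000\right) = -339043 + 1404 = -337639$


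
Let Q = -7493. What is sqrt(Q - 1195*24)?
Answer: I*sqrt(36173) ≈ 190.19*I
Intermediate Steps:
sqrt(Q - 1195*24) = sqrt(-7493 - 1195*24) = sqrt(-7493 - 28680) = sqrt(-36173) = I*sqrt(36173)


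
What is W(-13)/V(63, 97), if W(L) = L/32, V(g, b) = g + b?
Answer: -13/5120 ≈ -0.0025391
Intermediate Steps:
V(g, b) = b + g
W(L) = L/32 (W(L) = L*(1/32) = L/32)
W(-13)/V(63, 97) = ((1/32)*(-13))/(97 + 63) = -13/32/160 = -13/32*1/160 = -13/5120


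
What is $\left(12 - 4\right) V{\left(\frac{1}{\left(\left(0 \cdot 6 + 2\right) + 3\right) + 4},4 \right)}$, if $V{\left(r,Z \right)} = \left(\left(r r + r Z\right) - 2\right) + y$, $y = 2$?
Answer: $\frac{296}{81} \approx 3.6543$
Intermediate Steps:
$V{\left(r,Z \right)} = r^{2} + Z r$ ($V{\left(r,Z \right)} = \left(\left(r r + r Z\right) - 2\right) + 2 = \left(\left(r^{2} + Z r\right) - 2\right) + 2 = \left(-2 + r^{2} + Z r\right) + 2 = r^{2} + Z r$)
$\left(12 - 4\right) V{\left(\frac{1}{\left(\left(0 \cdot 6 + 2\right) + 3\right) + 4},4 \right)} = \left(12 - 4\right) \frac{4 + \frac{1}{\left(\left(0 \cdot 6 + 2\right) + 3\right) + 4}}{\left(\left(0 \cdot 6 + 2\right) + 3\right) + 4} = 8 \frac{4 + \frac{1}{\left(\left(0 + 2\right) + 3\right) + 4}}{\left(\left(0 + 2\right) + 3\right) + 4} = 8 \frac{4 + \frac{1}{\left(2 + 3\right) + 4}}{\left(2 + 3\right) + 4} = 8 \frac{4 + \frac{1}{5 + 4}}{5 + 4} = 8 \frac{4 + \frac{1}{9}}{9} = 8 \cdot \frac{1}{9} \cdot \frac{37}{9} = 8 \cdot \frac{37}{81} = \frac{296}{81}$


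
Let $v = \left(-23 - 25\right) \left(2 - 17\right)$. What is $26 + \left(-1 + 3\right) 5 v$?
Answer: $7226$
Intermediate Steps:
$v = 720$ ($v = \left(-48\right) \left(-15\right) = 720$)
$26 + \left(-1 + 3\right) 5 v = 26 + \left(-1 + 3\right) 5 \cdot 720 = 26 + 2 \cdot 5 \cdot 720 = 26 + 10 \cdot 720 = 26 + 7200 = 7226$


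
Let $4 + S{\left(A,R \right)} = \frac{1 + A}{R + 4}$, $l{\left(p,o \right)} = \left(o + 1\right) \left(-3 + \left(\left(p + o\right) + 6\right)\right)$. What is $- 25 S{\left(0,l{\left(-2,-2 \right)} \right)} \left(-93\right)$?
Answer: $-8835$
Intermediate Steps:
$l{\left(p,o \right)} = \left(1 + o\right) \left(3 + o + p\right)$ ($l{\left(p,o \right)} = \left(1 + o\right) \left(-3 + \left(\left(o + p\right) + 6\right)\right) = \left(1 + o\right) \left(-3 + \left(6 + o + p\right)\right) = \left(1 + o\right) \left(3 + o + p\right)$)
$S{\left(A,R \right)} = -4 + \frac{1 + A}{4 + R}$ ($S{\left(A,R \right)} = -4 + \frac{1 + A}{R + 4} = -4 + \frac{1 + A}{4 + R}$)
$- 25 S{\left(0,l{\left(-2,-2 \right)} \right)} \left(-93\right) = - 25 \frac{-15 + 0 - 4 \left(3 - 2 + \left(-2\right)^{2} + 4 \left(-2\right) - -4\right)}{4 + \left(3 - 2 + \left(-2\right)^{2} + 4 \left(-2\right) - -4\right)} \left(-93\right) = - 25 \frac{-15 + 0 - 4 \left(3 - 2 + 4 - 8 + 4\right)}{4 + \left(3 - 2 + 4 - 8 + 4\right)} \left(-93\right) = - 25 \frac{-15 + 0 - 4}{4 + 1} \left(-93\right) = - 25 \frac{-15 + 0 - 4}{5} \left(-93\right) = - 25 \cdot \frac{1}{5} \left(-19\right) \left(-93\right) = \left(-25\right) \left(- \frac{19}{5}\right) \left(-93\right) = 95 \left(-93\right) = -8835$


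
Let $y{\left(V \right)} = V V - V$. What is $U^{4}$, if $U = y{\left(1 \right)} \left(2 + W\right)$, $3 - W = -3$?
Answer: $0$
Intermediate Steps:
$W = 6$ ($W = 3 - -3 = 3 + 3 = 6$)
$y{\left(V \right)} = V^{2} - V$
$U = 0$ ($U = 1 \left(-1 + 1\right) \left(2 + 6\right) = 1 \cdot 0 \cdot 8 = 0 \cdot 8 = 0$)
$U^{4} = 0^{4} = 0$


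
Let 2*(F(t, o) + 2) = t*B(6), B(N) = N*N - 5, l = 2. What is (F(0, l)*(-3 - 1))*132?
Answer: 1056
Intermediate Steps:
B(N) = -5 + N**2 (B(N) = N**2 - 5 = -5 + N**2)
F(t, o) = -2 + 31*t/2 (F(t, o) = -2 + (t*(-5 + 6**2))/2 = -2 + (t*(-5 + 36))/2 = -2 + (t*31)/2 = -2 + (31*t)/2 = -2 + 31*t/2)
(F(0, l)*(-3 - 1))*132 = ((-2 + (31/2)*0)*(-3 - 1))*132 = ((-2 + 0)*(-4))*132 = -2*(-4)*132 = 8*132 = 1056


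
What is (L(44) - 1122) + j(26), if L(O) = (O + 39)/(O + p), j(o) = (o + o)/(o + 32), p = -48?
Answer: -132455/116 ≈ -1141.9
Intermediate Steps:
j(o) = 2*o/(32 + o) (j(o) = (2*o)/(32 + o) = 2*o/(32 + o))
L(O) = (39 + O)/(-48 + O) (L(O) = (O + 39)/(O - 48) = (39 + O)/(-48 + O))
(L(44) - 1122) + j(26) = ((39 + 44)/(-48 + 44) - 1122) + 2*26/(32 + 26) = (83/(-4) - 1122) + 2*26/58 = (-1/4*83 - 1122) + 2*26*(1/58) = (-83/4 - 1122) + 26/29 = -4571/4 + 26/29 = -132455/116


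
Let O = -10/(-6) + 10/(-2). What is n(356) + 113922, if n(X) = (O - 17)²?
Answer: 1029019/9 ≈ 1.1434e+5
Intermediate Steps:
O = -10/3 (O = -10*(-⅙) + 10*(-½) = 5/3 - 5 = -10/3 ≈ -3.3333)
n(X) = 3721/9 (n(X) = (-10/3 - 17)² = (-61/3)² = 3721/9)
n(356) + 113922 = 3721/9 + 113922 = 1029019/9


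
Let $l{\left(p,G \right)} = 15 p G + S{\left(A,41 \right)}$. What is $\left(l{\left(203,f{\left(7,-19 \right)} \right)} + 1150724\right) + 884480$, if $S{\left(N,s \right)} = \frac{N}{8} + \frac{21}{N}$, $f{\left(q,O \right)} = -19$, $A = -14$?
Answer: $\frac{7909383}{4} \approx 1.9773 \cdot 10^{6}$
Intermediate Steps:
$S{\left(N,s \right)} = \frac{21}{N} + \frac{N}{8}$ ($S{\left(N,s \right)} = N \frac{1}{8} + \frac{21}{N} = \frac{N}{8} + \frac{21}{N} = \frac{21}{N} + \frac{N}{8}$)
$l{\left(p,G \right)} = - \frac{13}{4} + 15 G p$ ($l{\left(p,G \right)} = 15 p G + \left(\frac{21}{-14} + \frac{1}{8} \left(-14\right)\right) = 15 G p + \left(21 \left(- \frac{1}{14}\right) - \frac{7}{4}\right) = 15 G p - \frac{13}{4} = - \frac{13}{4} + 15 G p$)
$\left(l{\left(203,f{\left(7,-19 \right)} \right)} + 1150724\right) + 884480 = \left(\left(- \frac{13}{4} + 15 \left(-19\right) 203\right) + 1150724\right) + 884480 = \left(\left(- \frac{13}{4} - 57855\right) + 1150724\right) + 884480 = \left(- \frac{231433}{4} + 1150724\right) + 884480 = \frac{4371463}{4} + 884480 = \frac{7909383}{4}$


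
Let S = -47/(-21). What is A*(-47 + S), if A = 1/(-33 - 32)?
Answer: 188/273 ≈ 0.68864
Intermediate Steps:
A = -1/65 (A = 1/(-65) = -1/65 ≈ -0.015385)
S = 47/21 (S = -47*(-1/21) = 47/21 ≈ 2.2381)
A*(-47 + S) = -(-47 + 47/21)/65 = -1/65*(-940/21) = 188/273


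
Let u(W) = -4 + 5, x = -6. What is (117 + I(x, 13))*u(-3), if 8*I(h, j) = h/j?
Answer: 6081/52 ≈ 116.94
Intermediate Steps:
I(h, j) = h/(8*j) (I(h, j) = (h/j)/8 = h/(8*j))
u(W) = 1
(117 + I(x, 13))*u(-3) = (117 + (1/8)*(-6)/13)*1 = (117 + (1/8)*(-6)*(1/13))*1 = (117 - 3/52)*1 = (6081/52)*1 = 6081/52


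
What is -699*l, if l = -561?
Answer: 392139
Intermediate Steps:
-699*l = -699*(-561) = 392139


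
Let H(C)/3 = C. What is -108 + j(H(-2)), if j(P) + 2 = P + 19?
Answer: -97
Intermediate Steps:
H(C) = 3*C
j(P) = 17 + P (j(P) = -2 + (P + 19) = -2 + (19 + P) = 17 + P)
-108 + j(H(-2)) = -108 + (17 + 3*(-2)) = -108 + (17 - 6) = -108 + 11 = -97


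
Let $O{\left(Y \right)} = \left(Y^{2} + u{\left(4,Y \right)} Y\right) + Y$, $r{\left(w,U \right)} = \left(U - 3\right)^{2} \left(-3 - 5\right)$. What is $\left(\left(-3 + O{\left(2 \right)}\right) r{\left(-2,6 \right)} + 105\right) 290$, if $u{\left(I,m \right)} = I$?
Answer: $-199230$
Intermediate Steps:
$r{\left(w,U \right)} = - 8 \left(-3 + U\right)^{2}$ ($r{\left(w,U \right)} = \left(-3 + U\right)^{2} \left(-8\right) = - 8 \left(-3 + U\right)^{2}$)
$O{\left(Y \right)} = Y^{2} + 5 Y$ ($O{\left(Y \right)} = \left(Y^{2} + 4 Y\right) + Y = Y^{2} + 5 Y$)
$\left(\left(-3 + O{\left(2 \right)}\right) r{\left(-2,6 \right)} + 105\right) 290 = \left(\left(-3 + 2 \left(5 + 2\right)\right) \left(- 8 \left(-3 + 6\right)^{2}\right) + 105\right) 290 = \left(\left(-3 + 2 \cdot 7\right) \left(- 8 \cdot 3^{2}\right) + 105\right) 290 = \left(\left(-3 + 14\right) \left(\left(-8\right) 9\right) + 105\right) 290 = \left(11 \left(-72\right) + 105\right) 290 = \left(-792 + 105\right) 290 = \left(-687\right) 290 = -199230$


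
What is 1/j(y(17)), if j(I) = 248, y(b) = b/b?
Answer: 1/248 ≈ 0.0040323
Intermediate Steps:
y(b) = 1
1/j(y(17)) = 1/248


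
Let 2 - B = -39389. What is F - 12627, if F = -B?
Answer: -52018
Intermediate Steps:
B = 39391 (B = 2 - 1*(-39389) = 2 + 39389 = 39391)
F = -39391 (F = -1*39391 = -39391)
F - 12627 = -39391 - 12627 = -52018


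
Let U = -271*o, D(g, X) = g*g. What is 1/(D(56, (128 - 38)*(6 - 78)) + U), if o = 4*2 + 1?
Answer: 1/697 ≈ 0.0014347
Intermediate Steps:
o = 9 (o = 8 + 1 = 9)
D(g, X) = g²
U = -2439 (U = -271*9 = -2439)
1/(D(56, (128 - 38)*(6 - 78)) + U) = 1/(56² - 2439) = 1/(3136 - 2439) = 1/697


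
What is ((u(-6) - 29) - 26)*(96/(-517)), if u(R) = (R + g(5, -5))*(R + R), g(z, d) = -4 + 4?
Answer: -1632/517 ≈ -3.1567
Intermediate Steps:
g(z, d) = 0
u(R) = 2*R² (u(R) = (R + 0)*(R + R) = R*(2*R) = 2*R²)
((u(-6) - 29) - 26)*(96/(-517)) = ((2*(-6)² - 29) - 26)*(96/(-517)) = ((2*36 - 29) - 26)*(96*(-1/517)) = ((72 - 29) - 26)*(-96/517) = (43 - 26)*(-96/517) = 17*(-96/517) = -1632/517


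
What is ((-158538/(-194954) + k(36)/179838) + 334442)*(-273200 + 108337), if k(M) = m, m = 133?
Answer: -966559705356283260565/17530068726 ≈ -5.5137e+10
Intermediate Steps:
k(M) = 133
((-158538/(-194954) + k(36)/179838) + 334442)*(-273200 + 108337) = ((-158538/(-194954) + 133/179838) + 334442)*(-273200 + 108337) = ((-158538*(-1/194954) + 133*(1/179838)) + 334442)*(-164863) = ((79269/97477 + 133/179838) + 334442)*(-164863) = (14268542863/17530068726 + 334442)*(-164863) = (5862805513403755/17530068726)*(-164863) = -966559705356283260565/17530068726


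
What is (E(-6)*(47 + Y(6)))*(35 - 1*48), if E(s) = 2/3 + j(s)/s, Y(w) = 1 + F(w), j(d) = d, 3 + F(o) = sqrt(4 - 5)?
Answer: -975 - 65*I/3 ≈ -975.0 - 21.667*I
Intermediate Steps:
F(o) = -3 + I (F(o) = -3 + sqrt(4 - 5) = -3 + sqrt(-1) = -3 + I)
Y(w) = -2 + I (Y(w) = 1 + (-3 + I) = -2 + I)
E(s) = 5/3 (E(s) = 2/3 + s/s = 2*(1/3) + 1 = 2/3 + 1 = 5/3)
(E(-6)*(47 + Y(6)))*(35 - 1*48) = (5*(47 + (-2 + I))/3)*(35 - 1*48) = (5*(45 + I)/3)*(35 - 48) = (75 + 5*I/3)*(-13) = -975 - 65*I/3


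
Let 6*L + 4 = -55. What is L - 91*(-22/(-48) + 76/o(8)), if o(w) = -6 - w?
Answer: 10619/24 ≈ 442.46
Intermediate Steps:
L = -59/6 (L = -2/3 + (1/6)*(-55) = -2/3 - 55/6 = -59/6 ≈ -9.8333)
L - 91*(-22/(-48) + 76/o(8)) = -59/6 - 91*(-22/(-48) + 76/(-6 - 1*8)) = -59/6 - 91*(-22*(-1/48) + 76/(-6 - 8)) = -59/6 - 91*(11/24 + 76/(-14)) = -59/6 - 91*(11/24 + 76*(-1/14)) = -59/6 - 91*(11/24 - 38/7) = -59/6 - 91*(-835/168) = -59/6 + 10855/24 = 10619/24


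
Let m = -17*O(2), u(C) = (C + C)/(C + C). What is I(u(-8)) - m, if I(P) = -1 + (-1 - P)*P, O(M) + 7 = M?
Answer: -88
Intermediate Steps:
O(M) = -7 + M
u(C) = 1 (u(C) = (2*C)/((2*C)) = (2*C)*(1/(2*C)) = 1)
I(P) = -1 + P*(-1 - P)
m = 85 (m = -17*(-7 + 2) = -17*(-5) = 85)
I(u(-8)) - m = (-1 - 1*1 - 1*1²) - 1*85 = (-1 - 1 - 1*1) - 85 = (-1 - 1 - 1) - 85 = -3 - 85 = -88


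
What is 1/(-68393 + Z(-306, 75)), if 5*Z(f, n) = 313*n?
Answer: -1/63698 ≈ -1.5699e-5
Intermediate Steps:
Z(f, n) = 313*n/5 (Z(f, n) = (313*n)/5 = 313*n/5)
1/(-68393 + Z(-306, 75)) = 1/(-68393 + (313/5)*75) = 1/(-68393 + 4695) = 1/(-63698) = -1/63698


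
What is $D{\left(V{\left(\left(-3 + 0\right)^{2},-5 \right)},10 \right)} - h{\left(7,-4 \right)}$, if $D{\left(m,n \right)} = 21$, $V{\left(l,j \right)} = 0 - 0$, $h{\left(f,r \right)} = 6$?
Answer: $15$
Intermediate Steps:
$V{\left(l,j \right)} = 0$ ($V{\left(l,j \right)} = 0 + 0 = 0$)
$D{\left(V{\left(\left(-3 + 0\right)^{2},-5 \right)},10 \right)} - h{\left(7,-4 \right)} = 21 - 6 = 15$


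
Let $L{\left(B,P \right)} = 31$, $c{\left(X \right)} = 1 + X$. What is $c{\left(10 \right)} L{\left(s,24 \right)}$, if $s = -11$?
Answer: $341$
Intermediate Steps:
$c{\left(10 \right)} L{\left(s,24 \right)} = \left(1 + 10\right) 31 = 11 \cdot 31 = 341$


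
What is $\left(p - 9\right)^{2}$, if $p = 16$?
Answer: $49$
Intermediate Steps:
$\left(p - 9\right)^{2} = \left(16 - 9\right)^{2} = 7^{2} = 49$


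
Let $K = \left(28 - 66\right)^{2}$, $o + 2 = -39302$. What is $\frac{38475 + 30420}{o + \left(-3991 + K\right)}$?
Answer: $- \frac{68895}{41851} \approx -1.6462$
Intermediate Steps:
$o = -39304$ ($o = -2 - 39302 = -39304$)
$K = 1444$ ($K = \left(-38\right)^{2} = 1444$)
$\frac{38475 + 30420}{o + \left(-3991 + K\right)} = \frac{38475 + 30420}{-39304 + \left(-3991 + 1444\right)} = \frac{68895}{-39304 - 2547} = \frac{68895}{-41851} = 68895 \left(- \frac{1}{41851}\right) = - \frac{68895}{41851}$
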